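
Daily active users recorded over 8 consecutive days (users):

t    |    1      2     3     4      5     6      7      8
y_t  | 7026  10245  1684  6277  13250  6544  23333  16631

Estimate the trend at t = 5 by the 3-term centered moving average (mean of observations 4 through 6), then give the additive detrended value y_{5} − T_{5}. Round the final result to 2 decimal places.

4559.67

Trend T_5 = (6277 + 13250 + 6544) / 3 = 26071/3 = 8690.3333
Detrended value: 13250 − 8690.3333 = 4559.67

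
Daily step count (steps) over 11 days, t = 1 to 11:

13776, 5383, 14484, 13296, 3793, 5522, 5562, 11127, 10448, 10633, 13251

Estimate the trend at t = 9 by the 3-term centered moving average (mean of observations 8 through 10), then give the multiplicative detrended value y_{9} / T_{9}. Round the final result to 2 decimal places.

0.97

Trend T_9 = (11127 + 10448 + 10633) / 3 = 32208/3 = 10736.0000
Ratio to trend: 10448 / 10736.0000 = 0.97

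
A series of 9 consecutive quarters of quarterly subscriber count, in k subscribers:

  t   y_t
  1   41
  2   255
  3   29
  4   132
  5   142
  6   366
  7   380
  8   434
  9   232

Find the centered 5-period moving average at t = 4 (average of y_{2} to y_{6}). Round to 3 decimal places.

184.800

Sum of periods 2–6: 255 + 29 + 132 + 142 + 366 = 924
Divide by 5: 924 / 5 = 184.800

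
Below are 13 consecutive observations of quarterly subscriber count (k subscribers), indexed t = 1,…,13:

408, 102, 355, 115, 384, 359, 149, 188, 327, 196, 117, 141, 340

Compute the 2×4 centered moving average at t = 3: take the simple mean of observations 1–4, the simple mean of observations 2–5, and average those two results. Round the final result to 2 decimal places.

242.00

Sum over 1–4: 408 + 102 + 355 + 115 = 980
Sum over 2–5: 102 + 355 + 115 + 384 = 956
CMA at t=3 = (980 + 956) / (2·4) = 1936 / 8 = 242.00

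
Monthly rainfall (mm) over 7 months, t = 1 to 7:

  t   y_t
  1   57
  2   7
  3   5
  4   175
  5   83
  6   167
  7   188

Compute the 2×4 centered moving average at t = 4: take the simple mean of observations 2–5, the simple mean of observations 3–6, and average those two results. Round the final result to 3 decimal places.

87.500

Sum over 2–5: 7 + 5 + 175 + 83 = 270
Sum over 3–6: 5 + 175 + 83 + 167 = 430
CMA at t=4 = (270 + 430) / (2·4) = 700 / 8 = 87.500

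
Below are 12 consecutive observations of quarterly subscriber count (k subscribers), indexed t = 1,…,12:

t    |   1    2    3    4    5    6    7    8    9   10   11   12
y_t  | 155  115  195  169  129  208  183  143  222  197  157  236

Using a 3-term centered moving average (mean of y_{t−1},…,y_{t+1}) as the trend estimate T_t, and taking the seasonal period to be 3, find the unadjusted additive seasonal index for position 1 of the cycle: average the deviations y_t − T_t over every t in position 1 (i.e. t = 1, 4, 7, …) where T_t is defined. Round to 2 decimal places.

Season position 1 occurs at t = 4, 7, 10 (where T_t is defined).
t=4: T_4 = 164.3333; y_4 − T_4 = 169 − 164.3333 = 4.6667
t=7: T_7 = 178.0000; y_7 − T_7 = 183 − 178.0000 = 5.0000
t=10: T_10 = 192.0000; y_10 − T_10 = 197 − 192.0000 = 5.0000
Mean deviation: (4.6667 + 5.0000 + 5.0000) / 3 = 4.89

4.89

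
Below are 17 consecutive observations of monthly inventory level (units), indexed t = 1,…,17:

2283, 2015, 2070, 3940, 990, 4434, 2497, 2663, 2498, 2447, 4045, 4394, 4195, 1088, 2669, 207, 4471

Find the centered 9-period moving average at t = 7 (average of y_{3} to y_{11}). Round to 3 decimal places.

2842.667

Sum of periods 3–11: 2070 + 3940 + 990 + 4434 + 2497 + 2663 + 2498 + 2447 + 4045 = 25584
Divide by 9: 25584 / 9 = 2842.667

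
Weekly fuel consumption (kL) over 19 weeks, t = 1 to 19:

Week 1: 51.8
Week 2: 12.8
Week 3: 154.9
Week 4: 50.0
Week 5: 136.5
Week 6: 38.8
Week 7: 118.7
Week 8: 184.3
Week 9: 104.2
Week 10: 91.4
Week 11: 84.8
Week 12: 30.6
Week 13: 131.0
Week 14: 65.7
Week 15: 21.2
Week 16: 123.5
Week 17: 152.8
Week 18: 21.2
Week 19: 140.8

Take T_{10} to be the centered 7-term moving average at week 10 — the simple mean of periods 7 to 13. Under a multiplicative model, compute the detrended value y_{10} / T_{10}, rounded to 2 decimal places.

Trend T_10 = (118.7 + 184.3 + 104.2 + 91.4 + 84.8 + 30.6 + 131.0) / 7 = 745.0/7 = 106.4286
Ratio to trend: 91.4 / 106.4286 = 0.86

0.86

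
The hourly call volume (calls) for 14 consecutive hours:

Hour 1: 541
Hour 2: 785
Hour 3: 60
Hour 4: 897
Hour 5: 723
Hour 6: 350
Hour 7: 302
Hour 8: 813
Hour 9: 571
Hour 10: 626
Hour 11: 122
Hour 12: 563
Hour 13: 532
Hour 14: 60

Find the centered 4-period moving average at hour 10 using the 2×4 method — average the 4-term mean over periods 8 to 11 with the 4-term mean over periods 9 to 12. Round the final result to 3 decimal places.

Sum over 8–11: 813 + 571 + 626 + 122 = 2132
Sum over 9–12: 571 + 626 + 122 + 563 = 1882
CMA at t=10 = (2132 + 1882) / (2·4) = 4014 / 8 = 501.750

501.750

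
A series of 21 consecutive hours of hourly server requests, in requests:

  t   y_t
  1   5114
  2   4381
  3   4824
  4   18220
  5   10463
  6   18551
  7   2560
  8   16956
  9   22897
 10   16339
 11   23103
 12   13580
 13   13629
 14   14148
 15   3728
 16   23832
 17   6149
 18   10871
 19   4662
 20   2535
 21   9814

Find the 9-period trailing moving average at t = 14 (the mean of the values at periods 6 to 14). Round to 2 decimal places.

15751.44

Sum of periods 6–14: 18551 + 2560 + 16956 + 22897 + 16339 + 23103 + 13580 + 13629 + 14148 = 141763
Divide by 9: 141763 / 9 = 15751.44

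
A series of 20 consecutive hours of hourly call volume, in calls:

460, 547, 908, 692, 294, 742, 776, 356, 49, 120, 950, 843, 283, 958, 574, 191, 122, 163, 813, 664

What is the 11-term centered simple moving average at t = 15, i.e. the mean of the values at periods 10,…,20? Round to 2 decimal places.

Sum of periods 10–20: 120 + 950 + 843 + 283 + 958 + 574 + 191 + 122 + 163 + 813 + 664 = 5681
Divide by 11: 5681 / 11 = 516.45

516.45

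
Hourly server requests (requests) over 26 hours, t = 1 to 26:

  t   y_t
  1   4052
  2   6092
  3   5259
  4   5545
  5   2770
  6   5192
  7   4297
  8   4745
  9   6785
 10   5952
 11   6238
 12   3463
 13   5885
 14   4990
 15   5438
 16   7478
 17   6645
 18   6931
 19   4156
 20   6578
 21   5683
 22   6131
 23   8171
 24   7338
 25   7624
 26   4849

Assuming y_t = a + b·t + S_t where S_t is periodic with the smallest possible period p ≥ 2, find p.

7

First differences y_{t+1} − y_t: 2040, -833, 286, -2775, 2422, -895, 448, 2040, -833, 286, -2775, 2422, -895, 448, 2040, -833, …
The difference pattern repeats every 7 terms and not for any smaller step, so p = 7.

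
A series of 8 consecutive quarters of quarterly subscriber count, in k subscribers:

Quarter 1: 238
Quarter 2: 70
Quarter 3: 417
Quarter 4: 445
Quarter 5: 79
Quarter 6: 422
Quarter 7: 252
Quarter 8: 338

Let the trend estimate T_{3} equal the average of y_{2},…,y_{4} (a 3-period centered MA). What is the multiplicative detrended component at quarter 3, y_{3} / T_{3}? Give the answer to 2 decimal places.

1.34

Trend T_3 = (70 + 417 + 445) / 3 = 932/3 = 310.6667
Ratio to trend: 417 / 310.6667 = 1.34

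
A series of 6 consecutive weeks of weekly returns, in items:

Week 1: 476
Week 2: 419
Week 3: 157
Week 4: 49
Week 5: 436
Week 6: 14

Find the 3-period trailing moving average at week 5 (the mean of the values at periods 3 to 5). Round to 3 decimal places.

Sum of periods 3–5: 157 + 49 + 436 = 642
Divide by 3: 642 / 3 = 214.000

214.000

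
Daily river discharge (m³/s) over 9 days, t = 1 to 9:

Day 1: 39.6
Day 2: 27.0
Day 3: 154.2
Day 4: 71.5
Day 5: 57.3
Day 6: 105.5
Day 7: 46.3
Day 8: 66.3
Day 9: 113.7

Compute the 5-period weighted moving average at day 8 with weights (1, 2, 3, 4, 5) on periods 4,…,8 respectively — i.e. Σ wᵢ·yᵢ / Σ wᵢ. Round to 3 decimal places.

Weighted sum: 1·71.5 + 2·57.3 + 3·105.5 + 4·46.3 + 5·66.3 = 71.5 + 114.6 + 316.5 + 185.2 + 331.5 = 1019.3
Weight total: 1 + 2 + 3 + 4 + 5 = 15
WMA = 1019.3 / 15 = 67.953

67.953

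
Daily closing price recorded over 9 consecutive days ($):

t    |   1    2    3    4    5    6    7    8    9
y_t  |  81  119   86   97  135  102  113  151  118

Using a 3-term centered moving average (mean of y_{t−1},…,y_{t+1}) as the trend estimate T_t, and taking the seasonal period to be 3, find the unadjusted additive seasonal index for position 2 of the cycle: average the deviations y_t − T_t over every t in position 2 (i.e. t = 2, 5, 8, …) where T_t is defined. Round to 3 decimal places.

23.667

Season position 2 occurs at t = 2, 5, 8 (where T_t is defined).
t=2: T_2 = 95.33333; y_2 − T_2 = 119 − 95.33333 = 23.66667
t=5: T_5 = 111.33333; y_5 − T_5 = 135 − 111.33333 = 23.66667
t=8: T_8 = 127.33333; y_8 − T_8 = 151 − 127.33333 = 23.66667
Mean deviation: (23.66667 + 23.66667 + 23.66667) / 3 = 23.667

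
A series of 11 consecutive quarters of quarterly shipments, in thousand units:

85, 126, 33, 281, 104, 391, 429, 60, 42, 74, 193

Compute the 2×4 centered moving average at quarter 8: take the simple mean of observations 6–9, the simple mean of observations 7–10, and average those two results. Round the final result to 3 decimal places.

Sum over 6–9: 391 + 429 + 60 + 42 = 922
Sum over 7–10: 429 + 60 + 42 + 74 = 605
CMA at t=8 = (922 + 605) / (2·4) = 1527 / 8 = 190.875

190.875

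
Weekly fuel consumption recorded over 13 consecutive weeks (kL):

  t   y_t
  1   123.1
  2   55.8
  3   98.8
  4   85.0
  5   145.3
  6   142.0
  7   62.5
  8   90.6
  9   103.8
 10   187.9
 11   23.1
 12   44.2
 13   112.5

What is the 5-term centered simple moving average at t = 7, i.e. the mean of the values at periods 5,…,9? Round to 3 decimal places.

Sum of periods 5–9: 145.3 + 142.0 + 62.5 + 90.6 + 103.8 = 544.2
Divide by 5: 544.2 / 5 = 108.840

108.840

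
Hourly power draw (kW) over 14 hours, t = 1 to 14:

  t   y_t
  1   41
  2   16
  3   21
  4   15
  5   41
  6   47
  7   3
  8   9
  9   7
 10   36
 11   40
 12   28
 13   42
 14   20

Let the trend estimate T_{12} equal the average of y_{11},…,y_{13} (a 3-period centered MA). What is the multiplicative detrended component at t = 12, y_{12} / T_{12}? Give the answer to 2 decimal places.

Trend T_12 = (40 + 28 + 42) / 3 = 110/3 = 36.6667
Ratio to trend: 28 / 36.6667 = 0.76

0.76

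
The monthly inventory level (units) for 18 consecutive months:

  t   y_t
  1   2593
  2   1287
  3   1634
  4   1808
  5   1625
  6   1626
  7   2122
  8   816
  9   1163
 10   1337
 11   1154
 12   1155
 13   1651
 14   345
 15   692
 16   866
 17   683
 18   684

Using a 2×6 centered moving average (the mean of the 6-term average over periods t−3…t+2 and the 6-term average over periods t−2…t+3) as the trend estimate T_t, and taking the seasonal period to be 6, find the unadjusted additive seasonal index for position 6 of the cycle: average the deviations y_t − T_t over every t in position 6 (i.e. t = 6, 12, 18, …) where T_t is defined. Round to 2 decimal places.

Season position 6 occurs at t = 6, 12 (where T_t is defined).
t=6: T_6 = 1565.9167; y_6 − T_6 = 1626 − 1565.9167 = 60.0833
t=12: T_12 = 1094.9167; y_12 − T_12 = 1155 − 1094.9167 = 60.0833
Mean deviation: (60.0833 + 60.0833) / 2 = 60.08

60.08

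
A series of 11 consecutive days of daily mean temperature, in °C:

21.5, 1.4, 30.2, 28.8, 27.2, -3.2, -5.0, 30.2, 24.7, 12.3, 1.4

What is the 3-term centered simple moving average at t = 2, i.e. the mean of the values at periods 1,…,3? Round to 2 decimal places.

Sum of periods 1–3: 21.5 + 1.4 + 30.2 = 53.1
Divide by 3: 53.1 / 3 = 17.70

17.70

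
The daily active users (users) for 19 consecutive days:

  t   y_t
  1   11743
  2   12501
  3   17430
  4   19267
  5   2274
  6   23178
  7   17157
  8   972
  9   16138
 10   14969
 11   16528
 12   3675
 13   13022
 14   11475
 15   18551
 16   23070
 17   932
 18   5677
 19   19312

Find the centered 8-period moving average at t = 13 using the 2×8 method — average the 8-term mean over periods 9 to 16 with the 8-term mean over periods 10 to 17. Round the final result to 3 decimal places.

Sum over 9–16: 16138 + 14969 + 16528 + 3675 + 13022 + 11475 + 18551 + 23070 = 117428
Sum over 10–17: 14969 + 16528 + 3675 + 13022 + 11475 + 18551 + 23070 + 932 = 102222
CMA at t=13 = (117428 + 102222) / (2·8) = 219650 / 16 = 13728.125

13728.125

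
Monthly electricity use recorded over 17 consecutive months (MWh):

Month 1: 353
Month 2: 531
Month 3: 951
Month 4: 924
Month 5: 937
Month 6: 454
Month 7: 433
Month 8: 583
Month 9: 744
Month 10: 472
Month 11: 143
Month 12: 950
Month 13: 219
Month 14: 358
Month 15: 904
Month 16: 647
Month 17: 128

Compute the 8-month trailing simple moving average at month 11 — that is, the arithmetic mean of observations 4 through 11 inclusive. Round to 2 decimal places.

Sum of periods 4–11: 924 + 937 + 454 + 433 + 583 + 744 + 472 + 143 = 4690
Divide by 8: 4690 / 8 = 586.25

586.25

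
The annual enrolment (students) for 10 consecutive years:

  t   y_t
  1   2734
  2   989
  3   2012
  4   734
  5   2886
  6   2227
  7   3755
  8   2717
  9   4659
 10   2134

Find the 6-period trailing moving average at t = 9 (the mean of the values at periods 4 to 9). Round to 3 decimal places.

2829.667

Sum of periods 4–9: 734 + 2886 + 2227 + 3755 + 2717 + 4659 = 16978
Divide by 6: 16978 / 6 = 2829.667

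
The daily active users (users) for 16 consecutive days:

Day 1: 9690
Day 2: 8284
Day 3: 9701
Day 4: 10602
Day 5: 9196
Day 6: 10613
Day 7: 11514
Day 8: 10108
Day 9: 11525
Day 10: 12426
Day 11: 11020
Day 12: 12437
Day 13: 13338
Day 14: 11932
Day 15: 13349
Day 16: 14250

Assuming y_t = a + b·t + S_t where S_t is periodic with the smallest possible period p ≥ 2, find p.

3

First differences y_{t+1} − y_t: -1406, 1417, 901, -1406, 1417, 901, -1406, 1417, …
The difference pattern repeats every 3 terms and not for any smaller step, so p = 3.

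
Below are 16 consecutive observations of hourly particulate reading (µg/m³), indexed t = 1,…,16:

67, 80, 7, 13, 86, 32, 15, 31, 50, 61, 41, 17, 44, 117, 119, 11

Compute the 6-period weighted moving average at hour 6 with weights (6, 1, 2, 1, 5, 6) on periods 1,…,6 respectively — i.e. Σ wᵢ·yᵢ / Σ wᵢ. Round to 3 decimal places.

53.857

Weighted sum: 6·67 + 1·80 + 2·7 + 1·13 + 5·86 + 6·32 = 402 + 80 + 14 + 13 + 430 + 192 = 1131
Weight total: 6 + 1 + 2 + 1 + 5 + 6 = 21
WMA = 1131 / 21 = 53.857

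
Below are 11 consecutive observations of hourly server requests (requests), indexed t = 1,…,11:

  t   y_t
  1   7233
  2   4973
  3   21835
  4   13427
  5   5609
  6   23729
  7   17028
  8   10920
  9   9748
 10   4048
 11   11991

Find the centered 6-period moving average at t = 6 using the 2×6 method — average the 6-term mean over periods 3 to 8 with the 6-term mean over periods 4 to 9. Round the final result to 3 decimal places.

Sum over 3–8: 21835 + 13427 + 5609 + 23729 + 17028 + 10920 = 92548
Sum over 4–9: 13427 + 5609 + 23729 + 17028 + 10920 + 9748 = 80461
CMA at t=6 = (92548 + 80461) / (2·6) = 173009 / 12 = 14417.417

14417.417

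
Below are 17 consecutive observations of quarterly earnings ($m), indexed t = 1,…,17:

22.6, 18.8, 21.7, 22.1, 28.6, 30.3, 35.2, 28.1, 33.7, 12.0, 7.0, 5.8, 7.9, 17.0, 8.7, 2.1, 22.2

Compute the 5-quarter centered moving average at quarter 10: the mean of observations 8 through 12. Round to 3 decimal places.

Sum of periods 8–12: 28.1 + 33.7 + 12.0 + 7.0 + 5.8 = 86.6
Divide by 5: 86.6 / 5 = 17.320

17.320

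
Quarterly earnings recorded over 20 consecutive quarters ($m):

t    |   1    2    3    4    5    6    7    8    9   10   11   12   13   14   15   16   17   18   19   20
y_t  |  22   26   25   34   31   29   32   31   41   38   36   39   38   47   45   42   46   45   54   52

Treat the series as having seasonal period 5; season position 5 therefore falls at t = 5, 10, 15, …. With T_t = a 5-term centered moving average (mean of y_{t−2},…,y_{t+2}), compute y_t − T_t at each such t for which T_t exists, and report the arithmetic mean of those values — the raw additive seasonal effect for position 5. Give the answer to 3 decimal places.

Season position 5 occurs at t = 5, 10, 15 (where T_t is defined).
t=5: T_5 = 30.20000; y_5 − T_5 = 31 − 30.20000 = 0.80000
t=10: T_10 = 37.00000; y_10 − T_10 = 38 − 37.00000 = 1.00000
t=15: T_15 = 43.60000; y_15 − T_15 = 45 − 43.60000 = 1.40000
Mean deviation: (0.80000 + 1.00000 + 1.40000) / 3 = 1.067

1.067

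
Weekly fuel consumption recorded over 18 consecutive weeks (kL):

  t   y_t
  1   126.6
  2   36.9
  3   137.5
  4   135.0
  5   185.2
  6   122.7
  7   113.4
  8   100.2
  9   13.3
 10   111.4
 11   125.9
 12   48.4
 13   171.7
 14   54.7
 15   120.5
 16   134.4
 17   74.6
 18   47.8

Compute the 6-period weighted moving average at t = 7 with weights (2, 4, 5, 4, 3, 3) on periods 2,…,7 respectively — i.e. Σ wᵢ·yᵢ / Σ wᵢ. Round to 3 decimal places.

Weighted sum: 2·36.9 + 4·137.5 + 5·135.0 + 4·185.2 + 3·122.7 + 3·113.4 = 73.8 + 550.0 + 675.0 + 740.8 + 368.1 + 340.2 = 2747.9
Weight total: 2 + 4 + 5 + 4 + 3 + 3 = 21
WMA = 2747.9 / 21 = 130.852

130.852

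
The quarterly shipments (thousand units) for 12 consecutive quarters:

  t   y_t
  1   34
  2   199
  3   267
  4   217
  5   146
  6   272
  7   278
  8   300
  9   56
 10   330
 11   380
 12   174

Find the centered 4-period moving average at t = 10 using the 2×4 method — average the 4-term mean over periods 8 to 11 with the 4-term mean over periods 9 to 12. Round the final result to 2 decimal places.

250.75

Sum over 8–11: 300 + 56 + 330 + 380 = 1066
Sum over 9–12: 56 + 330 + 380 + 174 = 940
CMA at t=10 = (1066 + 940) / (2·4) = 2006 / 8 = 250.75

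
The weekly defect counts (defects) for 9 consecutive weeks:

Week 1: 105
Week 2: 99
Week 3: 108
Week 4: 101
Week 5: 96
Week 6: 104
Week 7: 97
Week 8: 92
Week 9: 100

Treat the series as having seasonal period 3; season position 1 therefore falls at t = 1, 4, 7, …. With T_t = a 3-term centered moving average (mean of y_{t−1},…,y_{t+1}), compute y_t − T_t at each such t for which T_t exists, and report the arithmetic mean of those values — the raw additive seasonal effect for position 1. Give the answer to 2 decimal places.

Season position 1 occurs at t = 4, 7 (where T_t is defined).
t=4: T_4 = 101.6667; y_4 − T_4 = 101 − 101.6667 = -0.6667
t=7: T_7 = 97.6667; y_7 − T_7 = 97 − 97.6667 = -0.6667
Mean deviation: (-0.6667 + -0.6667) / 2 = -0.67

-0.67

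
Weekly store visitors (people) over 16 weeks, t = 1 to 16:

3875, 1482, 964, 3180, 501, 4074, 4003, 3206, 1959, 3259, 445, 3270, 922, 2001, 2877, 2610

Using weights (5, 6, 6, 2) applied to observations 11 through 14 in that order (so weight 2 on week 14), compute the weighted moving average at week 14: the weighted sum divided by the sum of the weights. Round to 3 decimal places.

Weighted sum: 5·445 + 6·3270 + 6·922 + 2·2001 = 2225 + 19620 + 5532 + 4002 = 31379
Weight total: 5 + 6 + 6 + 2 = 19
WMA = 31379 / 19 = 1651.526

1651.526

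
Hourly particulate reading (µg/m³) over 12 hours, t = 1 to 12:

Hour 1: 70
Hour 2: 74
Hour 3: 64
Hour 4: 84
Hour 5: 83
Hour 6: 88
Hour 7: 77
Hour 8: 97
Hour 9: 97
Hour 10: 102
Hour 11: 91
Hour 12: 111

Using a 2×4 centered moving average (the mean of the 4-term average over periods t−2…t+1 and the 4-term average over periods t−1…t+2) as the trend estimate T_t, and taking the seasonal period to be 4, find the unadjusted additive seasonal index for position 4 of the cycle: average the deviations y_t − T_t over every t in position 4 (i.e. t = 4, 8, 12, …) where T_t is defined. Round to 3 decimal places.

5.750

Season position 4 occurs at t = 4, 8 (where T_t is defined).
t=4: T_4 = 78.00000; y_4 − T_4 = 84 − 78.00000 = 6.00000
t=8: T_8 = 91.50000; y_8 − T_8 = 97 − 91.50000 = 5.50000
Mean deviation: (6.00000 + 5.50000) / 2 = 5.750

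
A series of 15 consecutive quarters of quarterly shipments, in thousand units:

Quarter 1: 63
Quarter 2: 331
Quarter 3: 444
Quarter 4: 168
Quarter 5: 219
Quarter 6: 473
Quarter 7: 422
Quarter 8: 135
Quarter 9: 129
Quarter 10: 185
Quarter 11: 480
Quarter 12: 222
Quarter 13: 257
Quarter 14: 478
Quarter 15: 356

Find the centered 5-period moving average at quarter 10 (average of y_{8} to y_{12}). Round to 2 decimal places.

230.20

Sum of periods 8–12: 135 + 129 + 185 + 480 + 222 = 1151
Divide by 5: 1151 / 5 = 230.20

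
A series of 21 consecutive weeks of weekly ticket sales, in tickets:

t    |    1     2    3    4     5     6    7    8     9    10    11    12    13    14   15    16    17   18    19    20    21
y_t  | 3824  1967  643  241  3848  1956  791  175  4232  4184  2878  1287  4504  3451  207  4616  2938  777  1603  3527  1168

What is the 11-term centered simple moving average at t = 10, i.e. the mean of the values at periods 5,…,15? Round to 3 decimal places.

Sum of periods 5–15: 3848 + 1956 + 791 + 175 + 4232 + 4184 + 2878 + 1287 + 4504 + 3451 + 207 = 27513
Divide by 11: 27513 / 11 = 2501.182

2501.182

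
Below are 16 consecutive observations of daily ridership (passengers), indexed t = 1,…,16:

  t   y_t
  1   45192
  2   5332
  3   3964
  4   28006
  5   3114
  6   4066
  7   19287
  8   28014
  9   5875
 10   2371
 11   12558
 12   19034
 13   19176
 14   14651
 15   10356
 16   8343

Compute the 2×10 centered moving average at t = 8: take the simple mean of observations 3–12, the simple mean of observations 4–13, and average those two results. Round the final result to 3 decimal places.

Sum over 3–12: 3964 + 28006 + 3114 + 4066 + 19287 + 28014 + 5875 + 2371 + 12558 + 19034 = 126289
Sum over 4–13: 28006 + 3114 + 4066 + 19287 + 28014 + 5875 + 2371 + 12558 + 19034 + 19176 = 141501
CMA at t=8 = (126289 + 141501) / (2·10) = 267790 / 20 = 13389.500

13389.500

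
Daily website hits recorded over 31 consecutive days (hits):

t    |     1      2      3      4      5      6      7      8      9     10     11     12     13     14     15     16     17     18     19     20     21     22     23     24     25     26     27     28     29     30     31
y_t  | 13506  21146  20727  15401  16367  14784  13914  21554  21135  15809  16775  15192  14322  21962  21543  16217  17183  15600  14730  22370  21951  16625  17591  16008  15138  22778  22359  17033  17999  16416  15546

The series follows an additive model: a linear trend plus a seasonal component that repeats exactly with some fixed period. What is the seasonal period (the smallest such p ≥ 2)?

First differences y_{t+1} − y_t: 7640, -419, -5326, 966, -1583, -870, 7640, -419, -5326, 966, -1583, -870, 7640, -419, …
The difference pattern repeats every 6 terms and not for any smaller step, so p = 6.

6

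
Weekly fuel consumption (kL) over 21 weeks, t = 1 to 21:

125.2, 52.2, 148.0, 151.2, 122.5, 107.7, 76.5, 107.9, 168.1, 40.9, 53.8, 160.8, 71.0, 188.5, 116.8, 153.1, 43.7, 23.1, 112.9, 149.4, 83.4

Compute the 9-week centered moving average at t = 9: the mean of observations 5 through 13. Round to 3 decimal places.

Sum of periods 5–13: 122.5 + 107.7 + 76.5 + 107.9 + 168.1 + 40.9 + 53.8 + 160.8 + 71.0 = 909.2
Divide by 9: 909.2 / 9 = 101.022

101.022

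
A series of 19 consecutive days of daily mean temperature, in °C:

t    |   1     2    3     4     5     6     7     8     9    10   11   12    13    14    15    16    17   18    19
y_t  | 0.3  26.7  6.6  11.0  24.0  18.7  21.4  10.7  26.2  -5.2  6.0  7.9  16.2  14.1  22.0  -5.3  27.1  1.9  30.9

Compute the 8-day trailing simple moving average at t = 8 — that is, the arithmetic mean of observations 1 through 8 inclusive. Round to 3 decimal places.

Sum of periods 1–8: 0.3 + 26.7 + 6.6 + 11.0 + 24.0 + 18.7 + 21.4 + 10.7 = 119.4
Divide by 8: 119.4 / 8 = 14.925

14.925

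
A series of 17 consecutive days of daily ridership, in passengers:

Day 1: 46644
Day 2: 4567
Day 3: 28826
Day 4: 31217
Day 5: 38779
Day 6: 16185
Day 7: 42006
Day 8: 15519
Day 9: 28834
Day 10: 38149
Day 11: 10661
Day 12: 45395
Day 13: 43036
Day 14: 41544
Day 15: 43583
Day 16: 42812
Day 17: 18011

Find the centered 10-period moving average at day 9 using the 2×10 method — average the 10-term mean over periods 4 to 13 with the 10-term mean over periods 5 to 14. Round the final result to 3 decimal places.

31494.450

Sum over 4–13: 31217 + 38779 + 16185 + 42006 + 15519 + 28834 + 38149 + 10661 + 45395 + 43036 = 309781
Sum over 5–14: 38779 + 16185 + 42006 + 15519 + 28834 + 38149 + 10661 + 45395 + 43036 + 41544 = 320108
CMA at t=9 = (309781 + 320108) / (2·10) = 629889 / 20 = 31494.450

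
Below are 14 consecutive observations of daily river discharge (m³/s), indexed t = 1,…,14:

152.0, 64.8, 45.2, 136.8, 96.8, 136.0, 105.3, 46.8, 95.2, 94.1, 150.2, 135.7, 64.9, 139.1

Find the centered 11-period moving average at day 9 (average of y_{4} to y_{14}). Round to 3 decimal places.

109.173

Sum of periods 4–14: 136.8 + 96.8 + 136.0 + 105.3 + 46.8 + 95.2 + 94.1 + 150.2 + 135.7 + 64.9 + 139.1 = 1200.9
Divide by 11: 1200.9 / 11 = 109.173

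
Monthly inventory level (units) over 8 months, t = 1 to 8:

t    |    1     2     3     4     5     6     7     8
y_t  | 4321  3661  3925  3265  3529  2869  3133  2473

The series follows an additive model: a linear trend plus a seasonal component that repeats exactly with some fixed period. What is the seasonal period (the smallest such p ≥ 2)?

First differences y_{t+1} − y_t: -660, 264, -660, 264, -660, 264, …
The difference pattern repeats every 2 terms and not for any smaller step, so p = 2.

2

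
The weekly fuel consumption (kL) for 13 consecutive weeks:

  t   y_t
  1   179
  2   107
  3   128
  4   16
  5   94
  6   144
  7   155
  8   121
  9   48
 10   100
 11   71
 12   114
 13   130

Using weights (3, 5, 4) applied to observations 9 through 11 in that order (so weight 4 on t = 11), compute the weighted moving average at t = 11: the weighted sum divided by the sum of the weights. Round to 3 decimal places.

77.333

Weighted sum: 3·48 + 5·100 + 4·71 = 144 + 500 + 284 = 928
Weight total: 3 + 5 + 4 = 12
WMA = 928 / 12 = 77.333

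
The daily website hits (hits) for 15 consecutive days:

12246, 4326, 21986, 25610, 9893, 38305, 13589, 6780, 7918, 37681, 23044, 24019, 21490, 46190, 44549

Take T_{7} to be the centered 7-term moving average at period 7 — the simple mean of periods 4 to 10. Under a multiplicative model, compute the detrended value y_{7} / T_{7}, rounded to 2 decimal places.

Trend T_7 = (25610 + 9893 + 38305 + 13589 + 6780 + 7918 + 37681) / 7 = 139776/7 = 19968.0000
Ratio to trend: 13589 / 19968.0000 = 0.68

0.68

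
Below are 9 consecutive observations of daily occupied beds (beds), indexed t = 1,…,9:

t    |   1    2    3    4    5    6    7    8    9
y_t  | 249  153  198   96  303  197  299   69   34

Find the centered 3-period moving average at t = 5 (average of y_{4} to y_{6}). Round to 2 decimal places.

Sum of periods 4–6: 96 + 303 + 197 = 596
Divide by 3: 596 / 3 = 198.67

198.67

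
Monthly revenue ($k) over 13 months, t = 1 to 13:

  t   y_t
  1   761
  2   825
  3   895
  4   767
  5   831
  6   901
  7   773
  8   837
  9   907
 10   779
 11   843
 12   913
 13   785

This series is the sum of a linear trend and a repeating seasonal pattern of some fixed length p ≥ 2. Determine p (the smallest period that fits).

First differences y_{t+1} − y_t: 64, 70, -128, 64, 70, -128, 64, 70, …
The difference pattern repeats every 3 terms and not for any smaller step, so p = 3.

3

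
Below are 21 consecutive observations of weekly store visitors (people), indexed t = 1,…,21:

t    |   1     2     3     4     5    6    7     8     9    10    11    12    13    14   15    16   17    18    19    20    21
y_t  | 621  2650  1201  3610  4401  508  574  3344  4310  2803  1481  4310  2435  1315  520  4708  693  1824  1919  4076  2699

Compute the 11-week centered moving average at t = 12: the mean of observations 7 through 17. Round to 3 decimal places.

Sum of periods 7–17: 574 + 3344 + 4310 + 2803 + 1481 + 4310 + 2435 + 1315 + 520 + 4708 + 693 = 26493
Divide by 11: 26493 / 11 = 2408.455

2408.455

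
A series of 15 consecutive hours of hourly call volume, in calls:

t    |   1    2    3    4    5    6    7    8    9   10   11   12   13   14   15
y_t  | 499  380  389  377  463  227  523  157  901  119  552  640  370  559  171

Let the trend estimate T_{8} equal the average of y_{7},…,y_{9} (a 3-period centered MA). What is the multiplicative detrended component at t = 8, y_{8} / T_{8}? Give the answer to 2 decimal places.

0.30

Trend T_8 = (523 + 157 + 901) / 3 = 1581/3 = 527.0000
Ratio to trend: 157 / 527.0000 = 0.30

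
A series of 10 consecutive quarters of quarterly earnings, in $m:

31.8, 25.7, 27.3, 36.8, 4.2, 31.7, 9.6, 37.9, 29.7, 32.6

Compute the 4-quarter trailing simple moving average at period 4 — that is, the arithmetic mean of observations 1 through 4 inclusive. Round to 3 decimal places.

Sum of periods 1–4: 31.8 + 25.7 + 27.3 + 36.8 = 121.6
Divide by 4: 121.6 / 4 = 30.400

30.400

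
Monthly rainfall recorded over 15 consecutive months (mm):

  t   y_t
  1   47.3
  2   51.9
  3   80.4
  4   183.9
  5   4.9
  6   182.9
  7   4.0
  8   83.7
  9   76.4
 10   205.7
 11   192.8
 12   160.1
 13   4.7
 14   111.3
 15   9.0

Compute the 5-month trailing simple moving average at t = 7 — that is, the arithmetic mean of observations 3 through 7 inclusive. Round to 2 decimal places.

91.22

Sum of periods 3–7: 80.4 + 183.9 + 4.9 + 182.9 + 4.0 = 456.1
Divide by 5: 456.1 / 5 = 91.22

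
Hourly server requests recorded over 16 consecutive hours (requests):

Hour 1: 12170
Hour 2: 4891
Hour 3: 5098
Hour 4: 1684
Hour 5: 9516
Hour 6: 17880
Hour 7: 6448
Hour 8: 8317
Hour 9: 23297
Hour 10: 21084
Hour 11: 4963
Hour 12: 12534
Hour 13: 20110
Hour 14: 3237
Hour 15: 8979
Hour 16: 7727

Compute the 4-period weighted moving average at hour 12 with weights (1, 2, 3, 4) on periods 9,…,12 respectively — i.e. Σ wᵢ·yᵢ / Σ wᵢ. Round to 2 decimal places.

13049.00

Weighted sum: 1·23297 + 2·21084 + 3·4963 + 4·12534 = 23297 + 42168 + 14889 + 50136 = 130490
Weight total: 1 + 2 + 3 + 4 = 10
WMA = 130490 / 10 = 13049.00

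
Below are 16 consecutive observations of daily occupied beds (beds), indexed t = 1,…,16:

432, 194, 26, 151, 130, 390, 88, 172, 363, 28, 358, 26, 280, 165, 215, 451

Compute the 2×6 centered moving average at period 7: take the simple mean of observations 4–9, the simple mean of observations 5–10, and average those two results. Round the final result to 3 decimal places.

Sum over 4–9: 151 + 130 + 390 + 88 + 172 + 363 = 1294
Sum over 5–10: 130 + 390 + 88 + 172 + 363 + 28 = 1171
CMA at t=7 = (1294 + 1171) / (2·6) = 2465 / 12 = 205.417

205.417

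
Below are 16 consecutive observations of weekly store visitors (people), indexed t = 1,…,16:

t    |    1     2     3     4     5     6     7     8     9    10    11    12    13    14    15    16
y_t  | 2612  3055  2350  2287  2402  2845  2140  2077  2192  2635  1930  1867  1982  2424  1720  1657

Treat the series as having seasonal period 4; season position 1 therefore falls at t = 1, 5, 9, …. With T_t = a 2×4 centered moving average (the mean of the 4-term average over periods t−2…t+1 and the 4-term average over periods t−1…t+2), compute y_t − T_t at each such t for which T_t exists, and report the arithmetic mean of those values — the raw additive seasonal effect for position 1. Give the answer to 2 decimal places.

Season position 1 occurs at t = 5, 9, 13 (where T_t is defined).
t=5: T_5 = 2444.7500; y_5 − T_5 = 2402 − 2444.7500 = -42.7500
t=9: T_9 = 2234.7500; y_9 − T_9 = 2192 − 2234.7500 = -42.7500
t=13: T_13 = 2024.5000; y_13 − T_13 = 1982 − 2024.5000 = -42.5000
Mean deviation: (-42.7500 + -42.7500 + -42.5000) / 3 = -42.67

-42.67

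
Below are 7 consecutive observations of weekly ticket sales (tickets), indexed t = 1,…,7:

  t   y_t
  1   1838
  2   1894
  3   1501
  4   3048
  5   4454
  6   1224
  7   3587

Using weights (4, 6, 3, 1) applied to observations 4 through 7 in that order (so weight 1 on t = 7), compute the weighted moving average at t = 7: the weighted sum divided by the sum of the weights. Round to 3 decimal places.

Weighted sum: 4·3048 + 6·4454 + 3·1224 + 1·3587 = 12192 + 26724 + 3672 + 3587 = 46175
Weight total: 4 + 6 + 3 + 1 = 14
WMA = 46175 / 14 = 3298.214

3298.214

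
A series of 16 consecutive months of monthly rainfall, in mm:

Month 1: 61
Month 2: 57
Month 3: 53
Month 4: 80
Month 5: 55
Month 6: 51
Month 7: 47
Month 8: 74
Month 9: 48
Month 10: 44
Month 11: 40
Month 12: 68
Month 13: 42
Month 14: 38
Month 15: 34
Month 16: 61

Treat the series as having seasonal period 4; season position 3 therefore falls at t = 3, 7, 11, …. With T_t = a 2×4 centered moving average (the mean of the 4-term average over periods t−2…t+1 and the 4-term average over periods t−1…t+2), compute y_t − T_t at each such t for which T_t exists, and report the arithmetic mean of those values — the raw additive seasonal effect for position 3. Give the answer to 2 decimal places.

Season position 3 occurs at t = 3, 7, 11 (where T_t is defined).
t=3: T_3 = 62.0000; y_3 − T_3 = 53 − 62.0000 = -9.0000
t=7: T_7 = 55.8750; y_7 − T_7 = 47 − 55.8750 = -8.8750
t=11: T_11 = 49.2500; y_11 − T_11 = 40 − 49.2500 = -9.2500
Mean deviation: (-9.0000 + -8.8750 + -9.2500) / 3 = -9.04

-9.04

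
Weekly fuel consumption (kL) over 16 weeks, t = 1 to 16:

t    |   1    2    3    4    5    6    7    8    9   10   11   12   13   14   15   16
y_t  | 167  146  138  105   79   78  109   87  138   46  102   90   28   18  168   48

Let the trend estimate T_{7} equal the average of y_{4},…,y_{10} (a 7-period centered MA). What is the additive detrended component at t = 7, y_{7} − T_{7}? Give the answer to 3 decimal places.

17.286

Trend T_7 = (105 + 79 + 78 + 109 + 87 + 138 + 46) / 7 = 642/7 = 91.71429
Detrended value: 109 − 91.71429 = 17.286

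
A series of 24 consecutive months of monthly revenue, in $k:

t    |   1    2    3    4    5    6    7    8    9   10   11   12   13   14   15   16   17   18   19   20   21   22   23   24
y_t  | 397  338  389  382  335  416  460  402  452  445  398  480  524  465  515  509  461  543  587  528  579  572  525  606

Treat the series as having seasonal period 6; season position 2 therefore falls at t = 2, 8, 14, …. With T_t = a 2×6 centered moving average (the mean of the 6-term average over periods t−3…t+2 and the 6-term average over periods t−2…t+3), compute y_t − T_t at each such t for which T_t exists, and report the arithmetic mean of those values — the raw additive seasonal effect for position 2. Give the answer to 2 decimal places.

-22.00

Season position 2 occurs at t = 8, 14, 20 (where T_t is defined).
t=8: T_8 = 423.5833; y_8 − T_8 = 402 − 423.5833 = -21.5833
t=14: T_14 = 487.0833; y_14 − T_14 = 465 − 487.0833 = -22.0833
t=20: T_20 = 550.3333; y_20 − T_20 = 528 − 550.3333 = -22.3333
Mean deviation: (-21.5833 + -22.0833 + -22.3333) / 3 = -22.00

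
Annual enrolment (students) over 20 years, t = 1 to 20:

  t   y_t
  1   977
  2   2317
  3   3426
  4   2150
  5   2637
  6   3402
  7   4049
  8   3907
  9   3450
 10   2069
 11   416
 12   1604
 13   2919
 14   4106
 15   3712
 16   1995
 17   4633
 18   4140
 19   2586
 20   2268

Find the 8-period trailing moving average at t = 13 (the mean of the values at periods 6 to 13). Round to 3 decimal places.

2727.000

Sum of periods 6–13: 3402 + 4049 + 3907 + 3450 + 2069 + 416 + 1604 + 2919 = 21816
Divide by 8: 21816 / 8 = 2727.000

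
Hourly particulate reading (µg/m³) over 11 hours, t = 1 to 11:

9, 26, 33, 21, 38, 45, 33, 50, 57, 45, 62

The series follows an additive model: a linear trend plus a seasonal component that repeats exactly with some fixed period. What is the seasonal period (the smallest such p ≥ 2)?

First differences y_{t+1} − y_t: 17, 7, -12, 17, 7, -12, 17, 7, …
The difference pattern repeats every 3 terms and not for any smaller step, so p = 3.

3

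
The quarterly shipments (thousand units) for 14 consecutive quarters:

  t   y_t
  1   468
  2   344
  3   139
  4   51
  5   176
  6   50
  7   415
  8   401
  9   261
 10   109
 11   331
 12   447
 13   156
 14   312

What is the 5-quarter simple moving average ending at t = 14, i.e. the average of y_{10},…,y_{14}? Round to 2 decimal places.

271.00

Sum of periods 10–14: 109 + 331 + 447 + 156 + 312 = 1355
Divide by 5: 1355 / 5 = 271.00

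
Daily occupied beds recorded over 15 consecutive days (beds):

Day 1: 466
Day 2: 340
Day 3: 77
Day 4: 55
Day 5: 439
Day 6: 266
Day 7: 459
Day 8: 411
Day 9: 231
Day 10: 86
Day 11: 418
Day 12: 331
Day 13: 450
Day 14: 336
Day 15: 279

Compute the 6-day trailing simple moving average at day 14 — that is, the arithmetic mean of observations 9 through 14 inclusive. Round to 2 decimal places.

Sum of periods 9–14: 231 + 86 + 418 + 331 + 450 + 336 = 1852
Divide by 6: 1852 / 6 = 308.67

308.67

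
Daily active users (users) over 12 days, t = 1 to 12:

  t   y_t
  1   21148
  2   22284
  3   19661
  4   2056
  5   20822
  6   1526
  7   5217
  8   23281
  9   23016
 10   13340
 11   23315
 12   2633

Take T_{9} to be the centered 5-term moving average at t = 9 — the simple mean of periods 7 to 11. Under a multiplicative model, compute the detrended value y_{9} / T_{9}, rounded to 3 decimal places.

Trend T_9 = (5217 + 23281 + 23016 + 13340 + 23315) / 5 = 88169/5 = 17633.80000
Ratio to trend: 23016 / 17633.80000 = 1.305

1.305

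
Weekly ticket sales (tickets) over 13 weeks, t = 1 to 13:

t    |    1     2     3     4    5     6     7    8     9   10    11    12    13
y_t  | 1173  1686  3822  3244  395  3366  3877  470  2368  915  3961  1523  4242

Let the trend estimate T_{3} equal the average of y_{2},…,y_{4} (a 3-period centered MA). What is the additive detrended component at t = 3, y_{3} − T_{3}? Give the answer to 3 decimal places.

Trend T_3 = (1686 + 3822 + 3244) / 3 = 8752/3 = 2917.33333
Detrended value: 3822 − 2917.33333 = 904.667

904.667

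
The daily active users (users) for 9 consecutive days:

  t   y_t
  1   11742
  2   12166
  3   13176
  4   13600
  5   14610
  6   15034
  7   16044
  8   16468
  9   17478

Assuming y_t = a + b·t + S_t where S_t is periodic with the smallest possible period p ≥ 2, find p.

First differences y_{t+1} − y_t: 424, 1010, 424, 1010, 424, 1010, …
The difference pattern repeats every 2 terms and not for any smaller step, so p = 2.

2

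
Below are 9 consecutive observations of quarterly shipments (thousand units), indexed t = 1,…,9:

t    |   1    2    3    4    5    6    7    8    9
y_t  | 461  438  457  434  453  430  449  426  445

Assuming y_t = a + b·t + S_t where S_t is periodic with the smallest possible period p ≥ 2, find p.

2

First differences y_{t+1} − y_t: -23, 19, -23, 19, -23, 19, …
The difference pattern repeats every 2 terms and not for any smaller step, so p = 2.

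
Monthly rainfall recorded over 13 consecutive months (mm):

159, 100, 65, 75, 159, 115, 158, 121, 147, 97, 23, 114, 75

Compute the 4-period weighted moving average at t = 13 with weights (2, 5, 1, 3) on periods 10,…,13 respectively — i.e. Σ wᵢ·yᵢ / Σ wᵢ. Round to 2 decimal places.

58.91

Weighted sum: 2·97 + 5·23 + 1·114 + 3·75 = 194 + 115 + 114 + 225 = 648
Weight total: 2 + 5 + 1 + 3 = 11
WMA = 648 / 11 = 58.91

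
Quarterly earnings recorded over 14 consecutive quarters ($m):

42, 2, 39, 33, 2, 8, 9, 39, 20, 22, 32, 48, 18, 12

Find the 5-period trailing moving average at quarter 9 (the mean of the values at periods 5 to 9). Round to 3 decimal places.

15.600

Sum of periods 5–9: 2 + 8 + 9 + 39 + 20 = 78
Divide by 5: 78 / 5 = 15.600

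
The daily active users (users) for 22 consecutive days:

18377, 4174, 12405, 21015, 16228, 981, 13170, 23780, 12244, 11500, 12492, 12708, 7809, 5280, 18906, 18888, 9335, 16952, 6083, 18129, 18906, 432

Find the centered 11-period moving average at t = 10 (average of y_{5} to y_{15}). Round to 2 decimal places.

12281.64

Sum of periods 5–15: 16228 + 981 + 13170 + 23780 + 12244 + 11500 + 12492 + 12708 + 7809 + 5280 + 18906 = 135098
Divide by 11: 135098 / 11 = 12281.64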